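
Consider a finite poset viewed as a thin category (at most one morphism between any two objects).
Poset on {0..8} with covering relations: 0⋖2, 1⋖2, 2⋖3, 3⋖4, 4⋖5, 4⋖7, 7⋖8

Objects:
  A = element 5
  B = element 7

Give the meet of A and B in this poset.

Common predecessors of 5,7: {0,1,2,3,4}
  0 ≤ 4
  1 ≤ 4
  2 ≤ 4
  3 ≤ 4
  4 ≤ 4
glb = 4

Answer: A∧B = 4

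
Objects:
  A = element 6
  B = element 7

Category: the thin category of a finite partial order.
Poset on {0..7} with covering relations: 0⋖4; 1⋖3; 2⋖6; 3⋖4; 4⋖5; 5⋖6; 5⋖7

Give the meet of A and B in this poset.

Common predecessors of 6,7: {0,1,3,4,5}
  0 ⊑ 5
  1 ⊑ 5
  3 ⊑ 5
  4 ⊑ 5
  5 ⊑ 5
glb = 5

Answer: A∧B = 5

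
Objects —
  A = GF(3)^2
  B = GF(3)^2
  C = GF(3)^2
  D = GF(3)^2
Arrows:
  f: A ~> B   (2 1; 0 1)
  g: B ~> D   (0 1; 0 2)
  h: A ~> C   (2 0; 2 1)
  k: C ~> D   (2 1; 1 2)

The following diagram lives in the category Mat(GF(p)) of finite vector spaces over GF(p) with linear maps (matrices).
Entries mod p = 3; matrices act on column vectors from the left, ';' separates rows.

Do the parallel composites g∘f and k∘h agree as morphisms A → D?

Answer: COMMUTES

Work:
Along f;g (path 1):
  e0=⟨1,0⟩ f~>⟨2,0⟩ g~>⟨0,0⟩
  e1=⟨0,1⟩ f~>⟨1,1⟩ g~>⟨1,2⟩
  result₁ = (0 1; 0 2)
Along h;k (path 2):
  e0=⟨1,0⟩ h~>⟨2,2⟩ k~>⟨0,0⟩
  e1=⟨0,1⟩ h~>⟨0,1⟩ k~>⟨1,2⟩
  result₂ = (0 1; 0 2)
Equal? same morphism ✓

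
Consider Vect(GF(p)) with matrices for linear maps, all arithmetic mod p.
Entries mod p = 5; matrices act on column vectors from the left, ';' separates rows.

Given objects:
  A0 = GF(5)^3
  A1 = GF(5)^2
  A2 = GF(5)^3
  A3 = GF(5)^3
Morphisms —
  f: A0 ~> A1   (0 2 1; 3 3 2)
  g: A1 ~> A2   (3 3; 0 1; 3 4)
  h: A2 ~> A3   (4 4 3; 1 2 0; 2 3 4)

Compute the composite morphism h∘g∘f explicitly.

Answer: (4 1 2; 0 1 3; 0 1 3)

Work:
  e0=[1,0,0] f~>[0,3] g~>[4,3,2] h~>[4,0,0]
  e1=[0,1,0] f~>[2,3] g~>[0,3,3] h~>[1,1,1]
  e2=[0,0,1] f~>[1,2] g~>[4,2,1] h~>[2,3,3]
result: (4 1 2; 0 1 3; 0 1 3)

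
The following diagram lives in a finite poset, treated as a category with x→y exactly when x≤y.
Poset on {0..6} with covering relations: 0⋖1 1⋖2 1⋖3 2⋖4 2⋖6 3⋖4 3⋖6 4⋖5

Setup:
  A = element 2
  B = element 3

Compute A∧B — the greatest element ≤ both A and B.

{x : x⊑A ∧ x⊑B} = {0,1}  (A=2, B=3)
  0 ⊑ 1
  1 ⊑ 1
glb = 1

Answer: A∧B = 1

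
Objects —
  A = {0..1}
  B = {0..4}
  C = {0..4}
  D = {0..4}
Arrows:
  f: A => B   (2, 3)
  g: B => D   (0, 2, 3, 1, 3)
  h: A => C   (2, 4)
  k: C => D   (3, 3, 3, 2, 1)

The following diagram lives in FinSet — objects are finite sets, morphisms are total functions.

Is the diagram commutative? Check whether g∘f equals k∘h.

1) trace f;g:
  0 f=>2 g=>3
  1 f=>3 g=>1
  result₁ = (3, 1)
2) trace h;k:
  0 h=>2 k=>3
  1 h=>4 k=>1
  result₂ = (3, 1)
Equal? equal; square commutes

Answer: COMMUTES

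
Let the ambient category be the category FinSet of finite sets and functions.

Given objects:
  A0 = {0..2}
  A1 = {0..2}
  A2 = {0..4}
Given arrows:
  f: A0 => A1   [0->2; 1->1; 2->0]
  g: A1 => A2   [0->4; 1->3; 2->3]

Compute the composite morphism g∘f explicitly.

Answer: [0->3; 1->3; 2->4]

Trace:
  0 f=>2 g=>3
  1 f=>1 g=>3
  2 f=>0 g=>4
result: [0->3; 1->3; 2->4]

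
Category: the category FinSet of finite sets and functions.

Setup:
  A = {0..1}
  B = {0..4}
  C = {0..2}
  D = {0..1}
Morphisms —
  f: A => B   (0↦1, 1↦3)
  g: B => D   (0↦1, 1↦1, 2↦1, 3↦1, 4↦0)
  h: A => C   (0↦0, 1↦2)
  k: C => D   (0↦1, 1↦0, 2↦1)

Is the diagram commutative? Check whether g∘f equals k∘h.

Answer: COMMUTES

Work:
Path 1 = f;g:
  0 f=>1 g=>1
  1 f=>3 g=>1
  result₁ = (0↦1, 1↦1)
Path 2 = h;k:
  0 h=>0 k=>1
  1 h=>2 k=>1
  result₂ = (0↦1, 1↦1)
Equal? equal; square commutes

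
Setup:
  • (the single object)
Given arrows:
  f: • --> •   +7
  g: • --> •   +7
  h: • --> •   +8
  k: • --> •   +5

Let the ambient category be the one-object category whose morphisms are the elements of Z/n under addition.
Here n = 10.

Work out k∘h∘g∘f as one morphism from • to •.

Answer: +7

Trace:
  0 +7≡7 +7≡4 +8≡2 +5≡7  (mod 10)
⟦path⟧: +7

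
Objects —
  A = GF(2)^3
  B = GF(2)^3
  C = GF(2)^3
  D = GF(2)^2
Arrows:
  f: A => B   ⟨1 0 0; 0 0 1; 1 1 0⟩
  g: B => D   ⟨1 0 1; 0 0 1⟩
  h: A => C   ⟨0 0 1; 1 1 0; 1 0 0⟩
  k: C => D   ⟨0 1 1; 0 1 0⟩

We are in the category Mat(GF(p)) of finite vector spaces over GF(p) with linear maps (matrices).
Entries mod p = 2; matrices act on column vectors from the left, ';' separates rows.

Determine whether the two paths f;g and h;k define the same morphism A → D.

Answer: COMMUTES

Work:
Along f;g (path 1):
  e0=[1,0,0] f=>[1,0,1] g=>[0,1]
  e1=[0,1,0] f=>[0,0,1] g=>[1,1]
  e2=[0,0,1] f=>[0,1,0] g=>[0,0]
  ⟦path⟧₁ = ⟨0 1 0; 1 1 0⟩
Along h;k (path 2):
  e0=[1,0,0] h=>[0,1,1] k=>[0,1]
  e1=[0,1,0] h=>[0,1,0] k=>[1,1]
  e2=[0,0,1] h=>[1,0,0] k=>[0,0]
  ⟦path⟧₂ = ⟨0 1 0; 1 1 0⟩
Equal? YES — commutes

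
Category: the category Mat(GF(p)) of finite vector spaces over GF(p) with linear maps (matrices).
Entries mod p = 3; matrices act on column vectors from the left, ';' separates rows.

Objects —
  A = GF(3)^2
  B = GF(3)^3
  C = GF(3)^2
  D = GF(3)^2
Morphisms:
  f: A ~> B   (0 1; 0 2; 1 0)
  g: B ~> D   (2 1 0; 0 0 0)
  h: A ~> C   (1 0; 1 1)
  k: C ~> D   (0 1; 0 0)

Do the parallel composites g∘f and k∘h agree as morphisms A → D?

Along f;g (path 1):
  e0=(1,0) f~>(0,0,1) g~>(0,0)
  e1=(0,1) f~>(1,2,0) g~>(1,0)
  ⟦path⟧₁ = (0 1; 0 0)
Along h;k (path 2):
  e0=(1,0) h~>(1,1) k~>(1,0)
  e1=(0,1) h~>(0,1) k~>(1,0)
  ⟦path⟧₂ = (1 1; 0 0)
Equal? differ; not commutative

Answer: DOES NOT COMMUTE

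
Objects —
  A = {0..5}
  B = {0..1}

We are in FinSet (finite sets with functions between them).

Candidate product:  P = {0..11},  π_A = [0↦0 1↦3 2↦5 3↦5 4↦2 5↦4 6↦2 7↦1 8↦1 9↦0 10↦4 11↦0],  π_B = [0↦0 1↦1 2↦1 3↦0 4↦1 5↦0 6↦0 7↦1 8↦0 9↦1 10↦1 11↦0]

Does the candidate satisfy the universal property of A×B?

|A|·|B| = 6·2 = 12;  |P| = 12
Check the pairing map k ↦ (π_A(k), π_B(k)):
  0 ↦ (0,0)
  1 ↦ (3,1)
  2 ↦ (5,1)
  3 ↦ (5,0)
  4 ↦ (2,1)
  5 ↦ (4,0)
  6 ↦ (2,0)
  7 ↦ (1,1)
  8 ↦ (1,0)
  9 ↦ (0,1)
  10 ↦ (4,1)
  11 ↦ (0,0)  ✗ repeats pair of k=0
distinct pairs in image: 11 / 12 needed
  → (0,0) hit at k=0 and k=11

Answer: NOT A VALID PRODUCT — duplicate pair at indices 0,11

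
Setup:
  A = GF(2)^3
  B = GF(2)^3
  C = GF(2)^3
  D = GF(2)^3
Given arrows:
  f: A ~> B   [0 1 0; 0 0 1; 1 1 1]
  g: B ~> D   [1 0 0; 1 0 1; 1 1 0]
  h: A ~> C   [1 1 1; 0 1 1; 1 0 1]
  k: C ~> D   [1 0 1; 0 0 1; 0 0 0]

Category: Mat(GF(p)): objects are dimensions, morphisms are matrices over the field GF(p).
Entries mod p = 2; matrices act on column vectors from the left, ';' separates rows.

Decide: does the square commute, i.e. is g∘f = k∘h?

Answer: DOES NOT COMMUTE

Trace:
Along f;g (path 1):
  e0=⟨1,0,0⟩ f~>⟨0,0,1⟩ g~>⟨0,1,0⟩
  e1=⟨0,1,0⟩ f~>⟨1,0,1⟩ g~>⟨1,0,1⟩
  e2=⟨0,0,1⟩ f~>⟨0,1,1⟩ g~>⟨0,1,1⟩
  ⟦path⟧₁ = [0 1 0; 1 0 1; 0 1 1]
Along h;k (path 2):
  e0=⟨1,0,0⟩ h~>⟨1,0,1⟩ k~>⟨0,1,0⟩
  e1=⟨0,1,0⟩ h~>⟨1,1,0⟩ k~>⟨1,0,0⟩
  e2=⟨0,0,1⟩ h~>⟨1,1,1⟩ k~>⟨0,1,0⟩
  ⟦path⟧₂ = [0 1 0; 1 0 1; 0 0 0]
Equal? distinct morphisms ✗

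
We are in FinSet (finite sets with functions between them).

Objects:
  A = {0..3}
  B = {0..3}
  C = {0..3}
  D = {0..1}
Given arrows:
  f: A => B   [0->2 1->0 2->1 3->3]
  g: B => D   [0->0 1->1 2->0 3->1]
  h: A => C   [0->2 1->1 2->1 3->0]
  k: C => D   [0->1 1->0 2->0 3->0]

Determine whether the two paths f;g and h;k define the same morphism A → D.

Path 1 = f;g:
  0 f=>2 g=>0
  1 f=>0 g=>0
  2 f=>1 g=>1
  3 f=>3 g=>1
  composite₁ = [0->0 1->0 2->1 3->1]
Path 2 = h;k:
  0 h=>2 k=>0
  1 h=>1 k=>0
  2 h=>1 k=>0
  3 h=>0 k=>1
  composite₂ = [0->0 1->0 2->0 3->1]
Equal? NO — does not commute

Answer: DOES NOT COMMUTE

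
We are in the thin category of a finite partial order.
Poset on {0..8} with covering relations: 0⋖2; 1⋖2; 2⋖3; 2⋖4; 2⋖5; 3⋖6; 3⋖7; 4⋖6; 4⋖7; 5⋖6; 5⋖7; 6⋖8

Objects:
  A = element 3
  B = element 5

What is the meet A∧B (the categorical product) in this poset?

{x : x≤A ∧ x≤B} = {0,1,2}  (A=3, B=5)
  0 ≤ 2
  1 ≤ 2
  2 ≤ 2
glb = 2

Answer: A∧B = 2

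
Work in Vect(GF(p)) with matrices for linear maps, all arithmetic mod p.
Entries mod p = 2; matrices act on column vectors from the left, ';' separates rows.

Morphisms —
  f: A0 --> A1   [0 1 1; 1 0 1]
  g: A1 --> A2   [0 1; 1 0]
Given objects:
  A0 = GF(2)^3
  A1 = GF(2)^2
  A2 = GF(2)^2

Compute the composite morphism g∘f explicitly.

  e0=⟨1,0,0⟩ f-->⟨0,1⟩ g-->⟨1,0⟩
  e1=⟨0,1,0⟩ f-->⟨1,0⟩ g-->⟨0,1⟩
  e2=⟨0,0,1⟩ f-->⟨1,1⟩ g-->⟨1,1⟩
result: [1 0 1; 0 1 1]

Answer: [1 0 1; 0 1 1]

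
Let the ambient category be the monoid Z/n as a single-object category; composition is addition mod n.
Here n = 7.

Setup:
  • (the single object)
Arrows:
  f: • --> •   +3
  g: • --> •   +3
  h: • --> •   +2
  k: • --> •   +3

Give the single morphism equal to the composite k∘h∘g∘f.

Answer: +4

Trace:
  0 +3≡3 +3≡6 +2≡1 +3≡4  (mod 7)
result: +4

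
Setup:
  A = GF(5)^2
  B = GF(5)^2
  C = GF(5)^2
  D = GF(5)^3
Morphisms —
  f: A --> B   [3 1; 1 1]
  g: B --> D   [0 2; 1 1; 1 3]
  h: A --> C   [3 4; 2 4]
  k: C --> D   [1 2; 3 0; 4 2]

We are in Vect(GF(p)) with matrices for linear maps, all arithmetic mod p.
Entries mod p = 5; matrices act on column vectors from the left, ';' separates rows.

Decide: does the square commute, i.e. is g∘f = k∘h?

Answer: COMMUTES

Trace:
1) trace f;g:
  e0=[1,0] f-->[3,1] g-->[2,4,1]
  e1=[0,1] f-->[1,1] g-->[2,2,4]
  result₁ = [2 2; 4 2; 1 4]
2) trace h;k:
  e0=[1,0] h-->[3,2] k-->[2,4,1]
  e1=[0,1] h-->[4,4] k-->[2,2,4]
  result₂ = [2 2; 4 2; 1 4]
Equal? same morphism ✓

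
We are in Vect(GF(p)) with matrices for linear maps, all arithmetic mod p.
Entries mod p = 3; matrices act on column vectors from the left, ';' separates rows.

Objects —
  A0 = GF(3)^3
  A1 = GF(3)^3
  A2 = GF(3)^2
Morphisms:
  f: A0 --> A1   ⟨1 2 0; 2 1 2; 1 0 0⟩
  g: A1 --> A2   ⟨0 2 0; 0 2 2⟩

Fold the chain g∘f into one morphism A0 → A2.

Answer: ⟨1 2 1; 0 2 1⟩

Trace:
  e0=[1,0,0] f-->[1,2,1] g-->[1,0]
  e1=[0,1,0] f-->[2,1,0] g-->[2,2]
  e2=[0,0,1] f-->[0,2,0] g-->[1,1]
⟦path⟧: ⟨1 2 1; 0 2 1⟩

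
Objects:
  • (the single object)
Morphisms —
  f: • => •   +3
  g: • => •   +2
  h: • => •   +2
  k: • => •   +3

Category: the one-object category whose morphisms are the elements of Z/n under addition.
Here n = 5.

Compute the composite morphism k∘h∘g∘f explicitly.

Answer: +0

Derivation:
  0 +3≡3 +2≡0 +2≡2 +3≡0  (mod 5)
result: +0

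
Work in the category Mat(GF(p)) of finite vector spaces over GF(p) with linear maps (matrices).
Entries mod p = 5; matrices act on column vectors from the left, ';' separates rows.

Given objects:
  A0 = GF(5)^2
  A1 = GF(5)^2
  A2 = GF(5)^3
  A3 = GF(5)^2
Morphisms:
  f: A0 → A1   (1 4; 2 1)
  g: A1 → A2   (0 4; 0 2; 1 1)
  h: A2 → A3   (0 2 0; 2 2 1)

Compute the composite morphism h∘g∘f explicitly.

  e0=(1,0) f→(1,2) g→(3,4,3) h→(3,2)
  e1=(0,1) f→(4,1) g→(4,2,0) h→(4,2)
result: (3 4; 2 2)

Answer: (3 4; 2 2)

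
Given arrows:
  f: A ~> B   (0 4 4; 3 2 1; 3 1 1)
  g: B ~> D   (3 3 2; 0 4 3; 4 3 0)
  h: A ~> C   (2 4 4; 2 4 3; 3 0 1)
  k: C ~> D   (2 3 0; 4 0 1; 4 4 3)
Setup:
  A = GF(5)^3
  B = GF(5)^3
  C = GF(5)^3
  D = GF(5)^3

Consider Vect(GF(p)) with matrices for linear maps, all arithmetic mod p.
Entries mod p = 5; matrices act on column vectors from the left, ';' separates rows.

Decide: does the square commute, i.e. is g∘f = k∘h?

1) trace f;g:
  e0=⟨1,0,0⟩ f~>⟨0,3,3⟩ g~>⟨0,1,4⟩
  e1=⟨0,1,0⟩ f~>⟨4,2,1⟩ g~>⟨0,1,2⟩
  e2=⟨0,0,1⟩ f~>⟨4,1,1⟩ g~>⟨2,2,4⟩
  result₁ = (0 0 2; 1 1 2; 4 2 4)
2) trace h;k:
  e0=⟨1,0,0⟩ h~>⟨2,2,3⟩ k~>⟨0,1,0⟩
  e1=⟨0,1,0⟩ h~>⟨4,4,0⟩ k~>⟨0,1,2⟩
  e2=⟨0,0,1⟩ h~>⟨4,3,1⟩ k~>⟨2,2,1⟩
  result₂ = (0 0 2; 1 1 2; 0 2 1)
Equal? distinct morphisms ✗

Answer: DOES NOT COMMUTE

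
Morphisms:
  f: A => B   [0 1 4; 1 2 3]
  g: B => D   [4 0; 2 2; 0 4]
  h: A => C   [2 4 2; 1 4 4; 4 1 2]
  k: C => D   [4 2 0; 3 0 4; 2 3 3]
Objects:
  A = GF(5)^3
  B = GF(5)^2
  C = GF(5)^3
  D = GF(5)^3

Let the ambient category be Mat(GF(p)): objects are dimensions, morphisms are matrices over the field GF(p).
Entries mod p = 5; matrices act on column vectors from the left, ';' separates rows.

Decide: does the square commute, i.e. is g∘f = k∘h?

Answer: COMMUTES

Trace:
Path 1 = f;g:
  e0=[1,0,0] f=>[0,1] g=>[0,2,4]
  e1=[0,1,0] f=>[1,2] g=>[4,1,3]
  e2=[0,0,1] f=>[4,3] g=>[1,4,2]
  result₁ = [0 4 1; 2 1 4; 4 3 2]
Path 2 = h;k:
  e0=[1,0,0] h=>[2,1,4] k=>[0,2,4]
  e1=[0,1,0] h=>[4,4,1] k=>[4,1,3]
  e2=[0,0,1] h=>[2,4,2] k=>[1,4,2]
  result₂ = [0 4 1; 2 1 4; 4 3 2]
Equal? same morphism ✓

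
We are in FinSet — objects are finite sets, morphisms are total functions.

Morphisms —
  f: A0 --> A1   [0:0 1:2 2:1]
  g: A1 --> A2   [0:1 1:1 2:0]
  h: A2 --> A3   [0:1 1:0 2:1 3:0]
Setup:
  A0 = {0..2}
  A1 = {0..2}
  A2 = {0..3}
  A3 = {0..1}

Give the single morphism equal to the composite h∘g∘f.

Answer: [0:0 1:1 2:0]

Derivation:
  0 f-->0 g-->1 h-->0
  1 f-->2 g-->0 h-->1
  2 f-->1 g-->1 h-->0
⟦path⟧: [0:0 1:1 2:0]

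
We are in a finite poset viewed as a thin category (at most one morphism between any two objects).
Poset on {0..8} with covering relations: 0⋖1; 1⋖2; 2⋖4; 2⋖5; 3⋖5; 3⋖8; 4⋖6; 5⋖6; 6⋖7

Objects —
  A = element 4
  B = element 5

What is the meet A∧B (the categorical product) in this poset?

{x : x⊑A ∧ x⊑B} = {0,1,2}  (A=4, B=5)
  0 ⊑ 2
  1 ⊑ 2
  2 ⊑ 2
glb = 2

Answer: A∧B = 2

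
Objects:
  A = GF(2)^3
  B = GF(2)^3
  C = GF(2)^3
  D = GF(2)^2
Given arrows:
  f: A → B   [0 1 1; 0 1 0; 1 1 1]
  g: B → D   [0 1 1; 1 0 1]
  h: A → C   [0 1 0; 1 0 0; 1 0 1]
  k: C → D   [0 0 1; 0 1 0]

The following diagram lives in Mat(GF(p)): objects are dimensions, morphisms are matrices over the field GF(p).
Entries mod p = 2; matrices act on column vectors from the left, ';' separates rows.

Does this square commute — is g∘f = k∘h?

Answer: COMMUTES

Trace:
Along f;g (path 1):
  e0=(1,0,0) f→(0,0,1) g→(1,1)
  e1=(0,1,0) f→(1,1,1) g→(0,0)
  e2=(0,0,1) f→(1,0,1) g→(1,0)
  ⟦path⟧₁ = [1 0 1; 1 0 0]
Along h;k (path 2):
  e0=(1,0,0) h→(0,1,1) k→(1,1)
  e1=(0,1,0) h→(1,0,0) k→(0,0)
  e2=(0,0,1) h→(0,0,1) k→(1,0)
  ⟦path⟧₂ = [1 0 1; 1 0 0]
Equal? equal; square commutes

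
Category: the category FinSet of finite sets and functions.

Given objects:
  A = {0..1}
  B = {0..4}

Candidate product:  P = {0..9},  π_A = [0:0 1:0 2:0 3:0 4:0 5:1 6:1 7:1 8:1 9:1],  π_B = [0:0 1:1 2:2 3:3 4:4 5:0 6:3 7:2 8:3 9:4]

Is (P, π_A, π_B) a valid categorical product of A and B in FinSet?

Answer: NOT A VALID PRODUCT — duplicate pair at indices 8,6

Work:
|A|·|B| = 2·5 = 10;  |P| = 10
Check the pairing map k ↦ (π_A(k), π_B(k)):
  0 : (0,0)
  1 : (0,1)
  2 : (0,2)
  3 : (0,3)
  4 : (0,4)
  5 : (1,0)
  6 : (1,3)
  7 : (1,2)
  8 : (1,3)  ✗ repeats pair of k=6
  9 : (1,4)
distinct pairs in image: 9 / 10 needed
  → (1,3) hit at k=6 and k=8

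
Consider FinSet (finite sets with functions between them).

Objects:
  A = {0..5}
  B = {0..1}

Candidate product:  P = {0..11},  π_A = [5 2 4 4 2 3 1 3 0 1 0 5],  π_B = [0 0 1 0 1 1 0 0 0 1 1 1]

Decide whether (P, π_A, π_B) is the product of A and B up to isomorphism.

|A|·|B| = 6·2 = 12;  |P| = 12
Check the pairing map k ↦ (π_A(k), π_B(k)):
  0 : (5,0)
  1 : (2,0)
  2 : (4,1)
  3 : (4,0)
  4 : (2,1)
  5 : (3,1)
  6 : (1,0)
  7 : (3,0)
  8 : (0,0)
  9 : (1,1)
  10 : (0,1)
  11 : (5,1)
distinct pairs in image: 12 / 12 needed
  → bijection onto A×B; projections well-typed.

Answer: VALID PRODUCT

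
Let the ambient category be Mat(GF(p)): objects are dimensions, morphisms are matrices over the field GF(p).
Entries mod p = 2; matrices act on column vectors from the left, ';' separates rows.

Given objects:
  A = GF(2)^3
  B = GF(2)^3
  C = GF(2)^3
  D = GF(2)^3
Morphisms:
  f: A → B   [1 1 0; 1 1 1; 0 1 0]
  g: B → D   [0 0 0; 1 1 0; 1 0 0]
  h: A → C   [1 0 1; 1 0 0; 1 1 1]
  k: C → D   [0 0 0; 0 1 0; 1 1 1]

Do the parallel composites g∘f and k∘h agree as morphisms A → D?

Path 1 = f;g:
  e0=(1,0,0) f→(1,1,0) g→(0,0,1)
  e1=(0,1,0) f→(1,1,1) g→(0,0,1)
  e2=(0,0,1) f→(0,1,0) g→(0,1,0)
  composite₁ = [0 0 0; 0 0 1; 1 1 0]
Path 2 = h;k:
  e0=(1,0,0) h→(1,1,1) k→(0,1,1)
  e1=(0,1,0) h→(0,0,1) k→(0,0,1)
  e2=(0,0,1) h→(1,0,1) k→(0,0,0)
  composite₂ = [0 0 0; 1 0 0; 1 1 0]
Equal? differ; not commutative

Answer: DOES NOT COMMUTE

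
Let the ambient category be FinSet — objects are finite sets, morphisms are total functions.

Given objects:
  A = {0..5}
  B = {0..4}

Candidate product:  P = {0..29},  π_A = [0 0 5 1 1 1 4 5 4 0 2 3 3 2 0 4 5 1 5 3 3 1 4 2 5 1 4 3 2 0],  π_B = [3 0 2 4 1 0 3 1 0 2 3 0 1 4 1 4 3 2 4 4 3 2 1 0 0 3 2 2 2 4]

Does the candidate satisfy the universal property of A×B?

|A|·|B| = 6·5 = 30;  |P| = 30
Check the pairing map k ↦ (π_A(k), π_B(k)):
  0 -> (0,3)
  1 -> (0,0)
  2 -> (5,2)
  3 -> (1,4)
  4 -> (1,1)
  5 -> (1,0)
  6 -> (4,3)
  7 -> (5,1)
  8 -> (4,0)
  9 -> (0,2)
  10 -> (2,3)
  11 -> (3,0)
  12 -> (3,1)
  13 -> (2,4)
  14 -> (0,1)
  15 -> (4,4)
  16 -> (5,3)
  17 -> (1,2)
  18 -> (5,4)
  19 -> (3,4)
  20 -> (3,3)
  21 -> (1,2)  ✗ repeats pair of k=17
  22 -> (4,1)
  23 -> (2,0)
  24 -> (5,0)
  25 -> (1,3)
  26 -> (4,2)
  27 -> (3,2)
  28 -> (2,2)
  29 -> (0,4)
distinct pairs in image: 29 / 30 needed
  → (1,2) hit at k=17 and k=21

Answer: NOT A VALID PRODUCT — duplicate pair at indices 17,21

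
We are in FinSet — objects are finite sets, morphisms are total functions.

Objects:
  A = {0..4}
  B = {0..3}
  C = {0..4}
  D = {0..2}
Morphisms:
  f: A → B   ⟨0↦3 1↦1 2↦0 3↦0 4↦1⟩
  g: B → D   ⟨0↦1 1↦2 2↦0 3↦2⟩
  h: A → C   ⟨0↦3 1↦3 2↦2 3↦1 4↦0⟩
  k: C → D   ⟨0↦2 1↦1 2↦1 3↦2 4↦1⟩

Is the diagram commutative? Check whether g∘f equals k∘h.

Answer: COMMUTES

Derivation:
Along f;g (path 1):
  0 f→3 g→2
  1 f→1 g→2
  2 f→0 g→1
  3 f→0 g→1
  4 f→1 g→2
  result₁ = ⟨0↦2 1↦2 2↦1 3↦1 4↦2⟩
Along h;k (path 2):
  0 h→3 k→2
  1 h→3 k→2
  2 h→2 k→1
  3 h→1 k→1
  4 h→0 k→2
  result₂ = ⟨0↦2 1↦2 2↦1 3↦1 4↦2⟩
Equal? equal; square commutes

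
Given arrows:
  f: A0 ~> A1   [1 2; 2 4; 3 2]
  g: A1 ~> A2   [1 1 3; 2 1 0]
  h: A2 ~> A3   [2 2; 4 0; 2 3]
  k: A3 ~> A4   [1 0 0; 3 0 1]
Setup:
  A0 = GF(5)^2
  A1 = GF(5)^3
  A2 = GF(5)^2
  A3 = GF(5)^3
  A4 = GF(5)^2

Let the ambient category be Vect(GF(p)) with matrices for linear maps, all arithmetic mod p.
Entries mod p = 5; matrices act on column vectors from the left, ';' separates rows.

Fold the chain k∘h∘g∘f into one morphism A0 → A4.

Answer: [2 0; 2 3]

Work:
  e0=(1,0) f~>(1,2,3) g~>(2,4) h~>(2,3,1) k~>(2,2)
  e1=(0,1) f~>(2,4,2) g~>(2,3) h~>(0,3,3) k~>(0,3)
⟦path⟧: [2 0; 2 3]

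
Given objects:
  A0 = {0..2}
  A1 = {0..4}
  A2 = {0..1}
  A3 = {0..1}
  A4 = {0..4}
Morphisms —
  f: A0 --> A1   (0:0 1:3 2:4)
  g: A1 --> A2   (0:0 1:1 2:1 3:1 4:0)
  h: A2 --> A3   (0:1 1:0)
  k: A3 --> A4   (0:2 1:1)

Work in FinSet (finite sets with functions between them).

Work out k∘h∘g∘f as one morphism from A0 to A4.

Answer: (0:1 1:2 2:1)

Derivation:
  0 f-->0 g-->0 h-->1 k-->1
  1 f-->3 g-->1 h-->0 k-->2
  2 f-->4 g-->0 h-->1 k-->1
result: (0:1 1:2 2:1)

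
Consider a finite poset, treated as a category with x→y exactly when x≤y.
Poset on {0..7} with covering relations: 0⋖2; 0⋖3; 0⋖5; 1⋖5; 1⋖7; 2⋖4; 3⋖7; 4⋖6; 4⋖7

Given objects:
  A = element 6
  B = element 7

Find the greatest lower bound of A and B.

Answer: A∧B = 4

Derivation:
{x : x≤A ∧ x≤B} = {0,2,4}  (A=6, B=7)
  0 ≤ 4
  2 ≤ 4
  4 ≤ 4
glb = 4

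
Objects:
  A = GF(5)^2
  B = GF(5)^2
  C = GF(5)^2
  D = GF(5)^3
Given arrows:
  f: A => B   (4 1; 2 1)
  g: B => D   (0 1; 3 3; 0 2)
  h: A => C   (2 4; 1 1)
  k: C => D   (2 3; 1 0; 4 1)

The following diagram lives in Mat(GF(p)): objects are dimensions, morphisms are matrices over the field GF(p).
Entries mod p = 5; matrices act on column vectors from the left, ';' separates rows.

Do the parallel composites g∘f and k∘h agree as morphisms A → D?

Path 1 = f;g:
  e0=⟨1,0⟩ f=>⟨4,2⟩ g=>⟨2,3,4⟩
  e1=⟨0,1⟩ f=>⟨1,1⟩ g=>⟨1,1,2⟩
  ⟦path⟧₁ = (2 1; 3 1; 4 2)
Path 2 = h;k:
  e0=⟨1,0⟩ h=>⟨2,1⟩ k=>⟨2,2,4⟩
  e1=⟨0,1⟩ h=>⟨4,1⟩ k=>⟨1,4,2⟩
  ⟦path⟧₂ = (2 1; 2 4; 4 2)
Equal? distinct morphisms ✗

Answer: DOES NOT COMMUTE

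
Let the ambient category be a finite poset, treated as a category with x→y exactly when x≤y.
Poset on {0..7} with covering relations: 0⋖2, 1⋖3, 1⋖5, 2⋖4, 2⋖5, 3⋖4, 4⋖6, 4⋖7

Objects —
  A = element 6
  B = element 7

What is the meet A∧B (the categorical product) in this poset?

Answer: A∧B = 4

Derivation:
{x : x<=A ∧ x<=B} = {0,1,2,3,4}  (A=6, B=7)
  0 <= 4
  1 <= 4
  2 <= 4
  3 <= 4
  4 <= 4
glb = 4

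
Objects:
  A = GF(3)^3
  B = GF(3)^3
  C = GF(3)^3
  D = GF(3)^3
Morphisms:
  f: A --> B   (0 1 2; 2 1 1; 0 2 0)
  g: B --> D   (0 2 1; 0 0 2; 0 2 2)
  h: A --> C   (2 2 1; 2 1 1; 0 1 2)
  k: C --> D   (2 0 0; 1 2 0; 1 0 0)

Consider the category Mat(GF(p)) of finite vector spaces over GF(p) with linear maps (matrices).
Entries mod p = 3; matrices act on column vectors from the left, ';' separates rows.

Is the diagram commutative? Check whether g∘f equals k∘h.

Path 1 = f;g:
  e0=[1,0,0] f-->[0,2,0] g-->[1,0,1]
  e1=[0,1,0] f-->[1,1,2] g-->[1,1,0]
  e2=[0,0,1] f-->[2,1,0] g-->[2,0,2]
  composite₁ = (1 1 2; 0 1 0; 1 0 2)
Path 2 = h;k:
  e0=[1,0,0] h-->[2,2,0] k-->[1,0,2]
  e1=[0,1,0] h-->[2,1,1] k-->[1,1,2]
  e2=[0,0,1] h-->[1,1,2] k-->[2,0,1]
  composite₂ = (1 1 2; 0 1 0; 2 2 1)
Equal? NO — does not commute

Answer: DOES NOT COMMUTE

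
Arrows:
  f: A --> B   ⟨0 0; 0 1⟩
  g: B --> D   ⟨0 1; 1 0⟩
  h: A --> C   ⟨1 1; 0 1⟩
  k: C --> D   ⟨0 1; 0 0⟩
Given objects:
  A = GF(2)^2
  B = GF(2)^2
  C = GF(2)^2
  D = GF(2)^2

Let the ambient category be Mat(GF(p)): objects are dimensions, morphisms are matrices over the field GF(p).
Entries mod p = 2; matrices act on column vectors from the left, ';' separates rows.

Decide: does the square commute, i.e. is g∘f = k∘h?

Along f;g (path 1):
  e0=(1,0) f-->(0,0) g-->(0,0)
  e1=(0,1) f-->(0,1) g-->(1,0)
  composite₁ = ⟨0 1; 0 0⟩
Along h;k (path 2):
  e0=(1,0) h-->(1,0) k-->(0,0)
  e1=(0,1) h-->(1,1) k-->(1,0)
  composite₂ = ⟨0 1; 0 0⟩
Equal? equal; square commutes

Answer: COMMUTES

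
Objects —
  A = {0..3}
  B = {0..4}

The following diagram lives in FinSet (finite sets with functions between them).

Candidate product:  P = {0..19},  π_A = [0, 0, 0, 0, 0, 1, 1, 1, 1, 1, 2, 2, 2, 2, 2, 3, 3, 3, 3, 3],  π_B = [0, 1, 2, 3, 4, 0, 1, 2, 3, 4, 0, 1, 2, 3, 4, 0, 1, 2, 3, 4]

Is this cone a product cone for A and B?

|A|·|B| = 4·5 = 20;  |P| = 20
Check the pairing map k ↦ (π_A(k), π_B(k)):
  0 -> (0,0)
  1 -> (0,1)
  2 -> (0,2)
  3 -> (0,3)
  4 -> (0,4)
  5 -> (1,0)
  6 -> (1,1)
  7 -> (1,2)
  8 -> (1,3)
  9 -> (1,4)
  10 -> (2,0)
  11 -> (2,1)
  12 -> (2,2)
  13 -> (2,3)
  14 -> (2,4)
  15 -> (3,0)
  16 -> (3,1)
  17 -> (3,2)
  18 -> (3,3)
  19 -> (3,4)
distinct pairs in image: 20 / 20 needed
  → bijection onto A×B; projections well-typed.

Answer: VALID PRODUCT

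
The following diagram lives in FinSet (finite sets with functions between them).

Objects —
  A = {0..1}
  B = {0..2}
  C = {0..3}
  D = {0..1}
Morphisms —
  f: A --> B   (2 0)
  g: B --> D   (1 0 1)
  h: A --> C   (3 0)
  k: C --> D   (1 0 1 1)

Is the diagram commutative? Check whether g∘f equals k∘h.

Path 1 = f;g:
  0 f-->2 g-->1
  1 f-->0 g-->1
  composite₁ = (1 1)
Path 2 = h;k:
  0 h-->3 k-->1
  1 h-->0 k-->1
  composite₂ = (1 1)
Equal? same morphism ✓

Answer: COMMUTES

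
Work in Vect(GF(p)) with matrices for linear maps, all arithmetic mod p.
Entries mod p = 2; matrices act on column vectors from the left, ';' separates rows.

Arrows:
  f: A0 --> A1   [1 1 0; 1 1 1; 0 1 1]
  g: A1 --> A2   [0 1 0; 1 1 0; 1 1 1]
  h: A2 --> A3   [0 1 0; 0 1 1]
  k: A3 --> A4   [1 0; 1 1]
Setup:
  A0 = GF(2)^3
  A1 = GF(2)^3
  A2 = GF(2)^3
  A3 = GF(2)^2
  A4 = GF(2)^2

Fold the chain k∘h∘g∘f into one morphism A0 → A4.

  e0=⟨1,0,0⟩ f-->⟨1,1,0⟩ g-->⟨1,0,0⟩ h-->⟨0,0⟩ k-->⟨0,0⟩
  e1=⟨0,1,0⟩ f-->⟨1,1,1⟩ g-->⟨1,0,1⟩ h-->⟨0,1⟩ k-->⟨0,1⟩
  e2=⟨0,0,1⟩ f-->⟨0,1,1⟩ g-->⟨1,1,0⟩ h-->⟨1,1⟩ k-->⟨1,0⟩
composite: [0 0 1; 0 1 0]

Answer: [0 0 1; 0 1 0]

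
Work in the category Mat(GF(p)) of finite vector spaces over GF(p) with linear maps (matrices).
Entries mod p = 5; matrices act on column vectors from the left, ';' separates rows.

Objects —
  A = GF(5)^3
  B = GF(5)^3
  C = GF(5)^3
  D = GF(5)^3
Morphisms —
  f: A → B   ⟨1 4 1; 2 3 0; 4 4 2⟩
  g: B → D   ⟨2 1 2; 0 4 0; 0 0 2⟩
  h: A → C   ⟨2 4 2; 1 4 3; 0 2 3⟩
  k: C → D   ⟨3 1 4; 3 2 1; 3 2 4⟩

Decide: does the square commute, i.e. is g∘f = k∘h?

1) trace f;g:
  e0=(1,0,0) f→(1,2,4) g→(2,3,3)
  e1=(0,1,0) f→(4,3,4) g→(4,2,3)
  e2=(0,0,1) f→(1,0,2) g→(1,0,4)
  composite₁ = ⟨2 4 1; 3 2 0; 3 3 4⟩
2) trace h;k:
  e0=(1,0,0) h→(2,1,0) k→(2,3,3)
  e1=(0,1,0) h→(4,4,2) k→(4,2,3)
  e2=(0,0,1) h→(2,3,3) k→(1,0,4)
  composite₂ = ⟨2 4 1; 3 2 0; 3 3 4⟩
Equal? same morphism ✓

Answer: COMMUTES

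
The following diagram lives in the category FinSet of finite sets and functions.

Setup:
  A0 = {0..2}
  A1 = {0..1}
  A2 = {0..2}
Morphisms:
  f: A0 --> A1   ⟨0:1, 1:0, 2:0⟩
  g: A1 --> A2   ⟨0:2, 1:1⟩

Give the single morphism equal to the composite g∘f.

  0 f-->1 g-->1
  1 f-->0 g-->2
  2 f-->0 g-->2
⟦path⟧: ⟨0:1, 1:2, 2:2⟩

Answer: ⟨0:1, 1:2, 2:2⟩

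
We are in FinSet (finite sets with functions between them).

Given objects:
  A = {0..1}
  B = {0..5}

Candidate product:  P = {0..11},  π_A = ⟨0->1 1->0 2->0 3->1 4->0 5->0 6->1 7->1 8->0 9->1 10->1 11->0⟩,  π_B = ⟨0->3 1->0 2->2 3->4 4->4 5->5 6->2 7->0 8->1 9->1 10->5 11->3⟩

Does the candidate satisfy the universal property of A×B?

|A|·|B| = 2·6 = 12;  |P| = 12
Check the pairing map k ↦ (π_A(k), π_B(k)):
  0 -> (1,3)
  1 -> (0,0)
  2 -> (0,2)
  3 -> (1,4)
  4 -> (0,4)
  5 -> (0,5)
  6 -> (1,2)
  7 -> (1,0)
  8 -> (0,1)
  9 -> (1,1)
  10 -> (1,5)
  11 -> (0,3)
distinct pairs in image: 12 / 12 needed
  → bijection onto A×B; projections well-typed.

Answer: VALID PRODUCT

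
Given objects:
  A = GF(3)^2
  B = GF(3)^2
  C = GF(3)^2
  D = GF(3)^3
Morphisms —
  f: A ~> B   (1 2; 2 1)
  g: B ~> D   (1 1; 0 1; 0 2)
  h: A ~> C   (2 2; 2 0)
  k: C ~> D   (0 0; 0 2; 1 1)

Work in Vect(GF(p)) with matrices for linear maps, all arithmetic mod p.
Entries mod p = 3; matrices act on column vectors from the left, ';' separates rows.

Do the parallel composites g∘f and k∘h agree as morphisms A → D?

Answer: DOES NOT COMMUTE

Trace:
Path 1 = f;g:
  e0=(1,0) f~>(1,2) g~>(0,2,1)
  e1=(0,1) f~>(2,1) g~>(0,1,2)
  ⟦path⟧₁ = (0 0; 2 1; 1 2)
Path 2 = h;k:
  e0=(1,0) h~>(2,2) k~>(0,1,1)
  e1=(0,1) h~>(2,0) k~>(0,0,2)
  ⟦path⟧₂ = (0 0; 1 0; 1 2)
Equal? distinct morphisms ✗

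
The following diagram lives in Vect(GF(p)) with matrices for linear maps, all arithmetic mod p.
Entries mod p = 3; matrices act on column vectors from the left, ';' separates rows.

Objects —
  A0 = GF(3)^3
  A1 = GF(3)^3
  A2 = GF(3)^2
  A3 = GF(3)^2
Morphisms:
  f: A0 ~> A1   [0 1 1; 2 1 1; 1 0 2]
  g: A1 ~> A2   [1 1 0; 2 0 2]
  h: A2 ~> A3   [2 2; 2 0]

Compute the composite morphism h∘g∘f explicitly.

Answer: [2 2 1; 1 1 1]

Derivation:
  e0=⟨1,0,0⟩ f~>⟨0,2,1⟩ g~>⟨2,2⟩ h~>⟨2,1⟩
  e1=⟨0,1,0⟩ f~>⟨1,1,0⟩ g~>⟨2,2⟩ h~>⟨2,1⟩
  e2=⟨0,0,1⟩ f~>⟨1,1,2⟩ g~>⟨2,0⟩ h~>⟨1,1⟩
composite: [2 2 1; 1 1 1]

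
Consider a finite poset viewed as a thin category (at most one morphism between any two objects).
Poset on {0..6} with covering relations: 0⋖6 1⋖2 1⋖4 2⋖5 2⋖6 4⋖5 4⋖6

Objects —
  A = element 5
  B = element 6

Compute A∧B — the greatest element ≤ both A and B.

Answer: NO MEET EXISTS

Derivation:
{x : x<=A ∧ x<=B} = {1,2,4}  (A=5, B=6)
  maximal lower bounds 2 and 4 are incomparable: neither 2<=4 nor 4<=2
→ no greatest lower bound exists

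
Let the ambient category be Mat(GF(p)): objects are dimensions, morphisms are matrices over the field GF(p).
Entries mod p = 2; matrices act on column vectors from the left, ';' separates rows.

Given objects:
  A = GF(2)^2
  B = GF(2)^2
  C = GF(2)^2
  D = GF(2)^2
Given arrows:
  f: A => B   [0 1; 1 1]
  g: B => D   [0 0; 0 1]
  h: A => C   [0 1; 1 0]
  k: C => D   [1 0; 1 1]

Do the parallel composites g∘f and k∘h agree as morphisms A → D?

Along f;g (path 1):
  e0=⟨1,0⟩ f=>⟨0,1⟩ g=>⟨0,1⟩
  e1=⟨0,1⟩ f=>⟨1,1⟩ g=>⟨0,1⟩
  ⟦path⟧₁ = [0 0; 1 1]
Along h;k (path 2):
  e0=⟨1,0⟩ h=>⟨0,1⟩ k=>⟨0,1⟩
  e1=⟨0,1⟩ h=>⟨1,0⟩ k=>⟨1,1⟩
  ⟦path⟧₂ = [0 1; 1 1]
Equal? NO — does not commute

Answer: DOES NOT COMMUTE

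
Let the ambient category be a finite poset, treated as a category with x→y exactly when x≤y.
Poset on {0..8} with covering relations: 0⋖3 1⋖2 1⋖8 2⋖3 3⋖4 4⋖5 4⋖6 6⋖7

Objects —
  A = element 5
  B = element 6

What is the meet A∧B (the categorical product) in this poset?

{x : x⊑A ∧ x⊑B} = {0,1,2,3,4}  (A=5, B=6)
  0 ⊑ 4
  1 ⊑ 4
  2 ⊑ 4
  3 ⊑ 4
  4 ⊑ 4
glb = 4

Answer: A∧B = 4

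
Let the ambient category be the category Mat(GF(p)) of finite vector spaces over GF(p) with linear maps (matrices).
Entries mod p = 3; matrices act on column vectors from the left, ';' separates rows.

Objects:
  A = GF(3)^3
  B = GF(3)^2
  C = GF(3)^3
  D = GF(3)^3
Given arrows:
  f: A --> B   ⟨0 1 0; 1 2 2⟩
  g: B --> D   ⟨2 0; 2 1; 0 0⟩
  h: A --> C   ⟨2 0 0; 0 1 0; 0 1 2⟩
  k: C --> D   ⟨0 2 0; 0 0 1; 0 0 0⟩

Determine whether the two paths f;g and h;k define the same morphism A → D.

Answer: DOES NOT COMMUTE

Derivation:
Along f;g (path 1):
  e0=[1,0,0] f-->[0,1] g-->[0,1,0]
  e1=[0,1,0] f-->[1,2] g-->[2,1,0]
  e2=[0,0,1] f-->[0,2] g-->[0,2,0]
  ⟦path⟧₁ = ⟨0 2 0; 1 1 2; 0 0 0⟩
Along h;k (path 2):
  e0=[1,0,0] h-->[2,0,0] k-->[0,0,0]
  e1=[0,1,0] h-->[0,1,1] k-->[2,1,0]
  e2=[0,0,1] h-->[0,0,2] k-->[0,2,0]
  ⟦path⟧₂ = ⟨0 2 0; 0 1 2; 0 0 0⟩
Equal? distinct morphisms ✗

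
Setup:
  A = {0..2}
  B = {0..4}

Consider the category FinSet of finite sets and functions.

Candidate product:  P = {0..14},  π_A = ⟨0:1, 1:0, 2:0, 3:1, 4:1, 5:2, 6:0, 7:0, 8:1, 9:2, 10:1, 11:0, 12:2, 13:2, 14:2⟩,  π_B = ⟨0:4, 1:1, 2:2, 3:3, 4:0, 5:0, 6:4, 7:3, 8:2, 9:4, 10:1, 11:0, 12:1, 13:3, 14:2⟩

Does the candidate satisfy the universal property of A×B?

Answer: VALID PRODUCT

Trace:
|A|·|B| = 3·5 = 15;  |P| = 15
Check the pairing map k ↦ (π_A(k), π_B(k)):
  0 : (1,4)
  1 : (0,1)
  2 : (0,2)
  3 : (1,3)
  4 : (1,0)
  5 : (2,0)
  6 : (0,4)
  7 : (0,3)
  8 : (1,2)
  9 : (2,4)
  10 : (1,1)
  11 : (0,0)
  12 : (2,1)
  13 : (2,3)
  14 : (2,2)
distinct pairs in image: 15 / 15 needed
  → bijection onto A×B; projections well-typed.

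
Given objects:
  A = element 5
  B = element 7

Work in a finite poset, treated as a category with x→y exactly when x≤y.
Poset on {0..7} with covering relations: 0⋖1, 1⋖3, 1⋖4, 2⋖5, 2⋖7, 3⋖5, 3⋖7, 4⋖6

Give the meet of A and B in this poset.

Common predecessors of 5,7: {0,1,2,3}
  maximal lower bounds 2 and 3 are incomparable: neither 2<=3 nor 3<=2
→ no greatest lower bound exists

Answer: NO MEET EXISTS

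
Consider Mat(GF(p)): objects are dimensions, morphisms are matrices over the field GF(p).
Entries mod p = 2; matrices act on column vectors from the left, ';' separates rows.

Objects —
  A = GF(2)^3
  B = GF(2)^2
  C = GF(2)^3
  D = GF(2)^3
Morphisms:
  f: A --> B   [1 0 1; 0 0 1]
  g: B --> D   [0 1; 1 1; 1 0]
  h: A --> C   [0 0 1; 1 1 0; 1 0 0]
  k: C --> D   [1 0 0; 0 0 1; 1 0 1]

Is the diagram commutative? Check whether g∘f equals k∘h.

Path 1 = f;g:
  e0=⟨1,0,0⟩ f-->⟨1,0⟩ g-->⟨0,1,1⟩
  e1=⟨0,1,0⟩ f-->⟨0,0⟩ g-->⟨0,0,0⟩
  e2=⟨0,0,1⟩ f-->⟨1,1⟩ g-->⟨1,0,1⟩
  ⟦path⟧₁ = [0 0 1; 1 0 0; 1 0 1]
Path 2 = h;k:
  e0=⟨1,0,0⟩ h-->⟨0,1,1⟩ k-->⟨0,1,1⟩
  e1=⟨0,1,0⟩ h-->⟨0,1,0⟩ k-->⟨0,0,0⟩
  e2=⟨0,0,1⟩ h-->⟨1,0,0⟩ k-->⟨1,0,1⟩
  ⟦path⟧₂ = [0 0 1; 1 0 0; 1 0 1]
Equal? equal; square commutes

Answer: COMMUTES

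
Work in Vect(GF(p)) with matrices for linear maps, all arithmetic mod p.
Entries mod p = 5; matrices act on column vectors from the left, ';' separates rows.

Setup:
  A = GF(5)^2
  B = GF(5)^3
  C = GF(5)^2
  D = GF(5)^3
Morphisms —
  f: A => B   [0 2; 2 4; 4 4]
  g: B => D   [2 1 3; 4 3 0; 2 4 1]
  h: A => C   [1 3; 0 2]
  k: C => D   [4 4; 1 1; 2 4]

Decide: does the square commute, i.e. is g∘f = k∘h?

Answer: COMMUTES

Derivation:
Path 1 = f;g:
  e0=(1,0) f=>(0,2,4) g=>(4,1,2)
  e1=(0,1) f=>(2,4,4) g=>(0,0,4)
  result₁ = [4 0; 1 0; 2 4]
Path 2 = h;k:
  e0=(1,0) h=>(1,0) k=>(4,1,2)
  e1=(0,1) h=>(3,2) k=>(0,0,4)
  result₂ = [4 0; 1 0; 2 4]
Equal? equal; square commutes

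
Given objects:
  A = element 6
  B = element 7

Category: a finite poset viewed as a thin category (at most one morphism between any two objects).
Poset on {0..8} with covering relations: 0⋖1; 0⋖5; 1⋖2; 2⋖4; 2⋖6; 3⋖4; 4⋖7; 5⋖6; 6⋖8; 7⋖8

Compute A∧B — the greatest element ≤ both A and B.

Answer: A∧B = 2

Work:
Common predecessors of 6,7: {0,1,2}
  0 ≤ 2
  1 ≤ 2
  2 ≤ 2
glb = 2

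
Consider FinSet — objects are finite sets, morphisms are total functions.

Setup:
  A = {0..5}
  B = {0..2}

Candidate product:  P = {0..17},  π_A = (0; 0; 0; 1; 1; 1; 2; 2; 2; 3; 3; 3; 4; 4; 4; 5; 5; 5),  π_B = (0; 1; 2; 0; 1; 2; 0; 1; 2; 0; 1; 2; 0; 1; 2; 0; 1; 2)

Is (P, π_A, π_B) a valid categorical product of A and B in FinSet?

Answer: VALID PRODUCT

Work:
|A|·|B| = 6·3 = 18;  |P| = 18
Check the pairing map k ↦ (π_A(k), π_B(k)):
  0 : (0,0)
  1 : (0,1)
  2 : (0,2)
  3 : (1,0)
  4 : (1,1)
  5 : (1,2)
  6 : (2,0)
  7 : (2,1)
  8 : (2,2)
  9 : (3,0)
  10 : (3,1)
  11 : (3,2)
  12 : (4,0)
  13 : (4,1)
  14 : (4,2)
  15 : (5,0)
  16 : (5,1)
  17 : (5,2)
distinct pairs in image: 18 / 18 needed
  → bijection onto A×B; projections well-typed.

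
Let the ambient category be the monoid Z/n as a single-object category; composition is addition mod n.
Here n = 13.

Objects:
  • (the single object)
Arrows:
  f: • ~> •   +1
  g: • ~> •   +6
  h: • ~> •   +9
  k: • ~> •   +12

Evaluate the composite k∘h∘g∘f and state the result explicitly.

Answer: +2

Trace:
  0 +1≡1 +6≡7 +9≡3 +12≡2  (mod 13)
⟦path⟧: +2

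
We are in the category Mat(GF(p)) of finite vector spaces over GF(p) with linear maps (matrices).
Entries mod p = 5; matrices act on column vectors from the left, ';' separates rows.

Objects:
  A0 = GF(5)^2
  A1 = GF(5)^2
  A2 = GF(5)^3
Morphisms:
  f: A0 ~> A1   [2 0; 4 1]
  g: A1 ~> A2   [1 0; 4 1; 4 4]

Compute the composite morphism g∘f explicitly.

Answer: [2 0; 2 1; 4 4]

Derivation:
  e0=⟨1,0⟩ f~>⟨2,4⟩ g~>⟨2,2,4⟩
  e1=⟨0,1⟩ f~>⟨0,1⟩ g~>⟨0,1,4⟩
result: [2 0; 2 1; 4 4]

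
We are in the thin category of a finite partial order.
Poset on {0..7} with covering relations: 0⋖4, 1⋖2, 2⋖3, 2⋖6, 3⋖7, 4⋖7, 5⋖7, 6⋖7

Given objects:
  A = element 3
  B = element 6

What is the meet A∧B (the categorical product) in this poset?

Answer: A∧B = 2

Trace:
{x : x<=A ∧ x<=B} = {1,2}  (A=3, B=6)
  1 <= 2
  2 <= 2
glb = 2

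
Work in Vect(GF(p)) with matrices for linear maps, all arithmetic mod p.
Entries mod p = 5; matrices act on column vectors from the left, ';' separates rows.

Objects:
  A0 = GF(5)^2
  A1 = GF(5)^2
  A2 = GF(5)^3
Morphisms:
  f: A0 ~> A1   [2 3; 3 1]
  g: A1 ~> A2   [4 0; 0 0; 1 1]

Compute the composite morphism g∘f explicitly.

Answer: [3 2; 0 0; 0 4]

Derivation:
  e0=⟨1,0⟩ f~>⟨2,3⟩ g~>⟨3,0,0⟩
  e1=⟨0,1⟩ f~>⟨3,1⟩ g~>⟨2,0,4⟩
result: [3 2; 0 0; 0 4]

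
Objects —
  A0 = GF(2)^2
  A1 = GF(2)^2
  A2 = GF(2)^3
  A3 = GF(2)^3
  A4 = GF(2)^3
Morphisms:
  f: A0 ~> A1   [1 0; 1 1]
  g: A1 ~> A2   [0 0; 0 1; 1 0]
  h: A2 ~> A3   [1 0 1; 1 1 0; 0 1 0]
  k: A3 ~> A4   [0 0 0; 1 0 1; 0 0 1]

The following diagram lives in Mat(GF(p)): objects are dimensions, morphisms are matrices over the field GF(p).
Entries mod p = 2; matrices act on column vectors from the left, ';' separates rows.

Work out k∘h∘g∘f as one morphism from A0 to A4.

Answer: [0 0; 0 1; 1 1]

Derivation:
  e0=⟨1,0⟩ f~>⟨1,1⟩ g~>⟨0,1,1⟩ h~>⟨1,1,1⟩ k~>⟨0,0,1⟩
  e1=⟨0,1⟩ f~>⟨0,1⟩ g~>⟨0,1,0⟩ h~>⟨0,1,1⟩ k~>⟨0,1,1⟩
result: [0 0; 0 1; 1 1]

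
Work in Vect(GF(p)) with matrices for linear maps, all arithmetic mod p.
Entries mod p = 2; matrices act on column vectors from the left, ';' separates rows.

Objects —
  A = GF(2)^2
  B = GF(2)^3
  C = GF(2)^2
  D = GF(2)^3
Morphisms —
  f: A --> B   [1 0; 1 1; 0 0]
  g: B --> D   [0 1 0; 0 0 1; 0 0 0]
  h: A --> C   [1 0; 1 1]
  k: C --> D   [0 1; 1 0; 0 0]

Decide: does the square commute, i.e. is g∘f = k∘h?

Along f;g (path 1):
  e0=[1,0] f-->[1,1,0] g-->[1,0,0]
  e1=[0,1] f-->[0,1,0] g-->[1,0,0]
  result₁ = [1 1; 0 0; 0 0]
Along h;k (path 2):
  e0=[1,0] h-->[1,1] k-->[1,1,0]
  e1=[0,1] h-->[0,1] k-->[1,0,0]
  result₂ = [1 1; 1 0; 0 0]
Equal? distinct morphisms ✗

Answer: DOES NOT COMMUTE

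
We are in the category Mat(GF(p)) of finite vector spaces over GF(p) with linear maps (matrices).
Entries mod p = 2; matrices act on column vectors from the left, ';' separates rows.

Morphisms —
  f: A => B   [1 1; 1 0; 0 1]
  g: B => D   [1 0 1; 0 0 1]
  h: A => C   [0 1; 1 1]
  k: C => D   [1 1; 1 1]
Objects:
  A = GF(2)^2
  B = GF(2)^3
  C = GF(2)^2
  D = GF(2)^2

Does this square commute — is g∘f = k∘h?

Answer: DOES NOT COMMUTE

Work:
Along f;g (path 1):
  e0=[1,0] f=>[1,1,0] g=>[1,0]
  e1=[0,1] f=>[1,0,1] g=>[0,1]
  composite₁ = [1 0; 0 1]
Along h;k (path 2):
  e0=[1,0] h=>[0,1] k=>[1,1]
  e1=[0,1] h=>[1,1] k=>[0,0]
  composite₂ = [1 0; 1 0]
Equal? distinct morphisms ✗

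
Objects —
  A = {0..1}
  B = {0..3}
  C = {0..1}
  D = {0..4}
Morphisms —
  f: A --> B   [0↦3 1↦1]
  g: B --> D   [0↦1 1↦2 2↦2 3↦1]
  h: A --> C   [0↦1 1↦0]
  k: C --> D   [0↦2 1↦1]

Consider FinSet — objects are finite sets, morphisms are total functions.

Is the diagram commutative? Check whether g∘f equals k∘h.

Answer: COMMUTES

Derivation:
Path 1 = f;g:
  0 f-->3 g-->1
  1 f-->1 g-->2
  ⟦path⟧₁ = [0↦1 1↦2]
Path 2 = h;k:
  0 h-->1 k-->1
  1 h-->0 k-->2
  ⟦path⟧₂ = [0↦1 1↦2]
Equal? equal; square commutes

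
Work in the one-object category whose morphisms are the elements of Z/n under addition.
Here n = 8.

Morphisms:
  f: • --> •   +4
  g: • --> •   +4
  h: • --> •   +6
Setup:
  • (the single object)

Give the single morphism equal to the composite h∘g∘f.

  0 +4≡4 +4≡0 +6≡6  (mod 8)
result: +6

Answer: +6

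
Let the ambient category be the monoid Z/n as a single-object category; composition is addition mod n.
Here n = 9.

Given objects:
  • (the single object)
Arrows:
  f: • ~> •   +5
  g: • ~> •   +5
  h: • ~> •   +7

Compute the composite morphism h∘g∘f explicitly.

Answer: +8

Trace:
  0 +5≡5 +5≡1 +7≡8  (mod 9)
result: +8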